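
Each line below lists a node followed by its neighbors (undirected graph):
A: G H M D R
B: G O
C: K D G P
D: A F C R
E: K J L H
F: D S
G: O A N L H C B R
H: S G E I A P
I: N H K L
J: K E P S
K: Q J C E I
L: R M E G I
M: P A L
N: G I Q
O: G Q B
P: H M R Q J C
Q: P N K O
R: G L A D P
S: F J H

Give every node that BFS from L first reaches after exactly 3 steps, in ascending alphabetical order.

F, Q, S

Level 0: L
Level 1: E, G, I, M, R
Level 2: A, B, C, D, H, J, K, N, O, P
Level 3: F, Q, S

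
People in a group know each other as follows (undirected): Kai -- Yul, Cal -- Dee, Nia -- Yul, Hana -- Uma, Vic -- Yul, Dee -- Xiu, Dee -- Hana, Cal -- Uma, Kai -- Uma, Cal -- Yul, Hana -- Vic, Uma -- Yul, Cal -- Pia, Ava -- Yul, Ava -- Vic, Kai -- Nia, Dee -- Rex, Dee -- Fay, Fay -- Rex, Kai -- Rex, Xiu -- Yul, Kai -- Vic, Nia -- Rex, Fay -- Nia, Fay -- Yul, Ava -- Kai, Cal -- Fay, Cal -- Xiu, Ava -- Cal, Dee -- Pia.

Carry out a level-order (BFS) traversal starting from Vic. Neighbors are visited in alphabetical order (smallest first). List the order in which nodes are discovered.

Visit Vic; enqueue Ava, Hana, Kai, Yul → queue [Ava, Hana, Kai, Yul]
Visit Ava; enqueue Cal → queue [Hana, Kai, Yul, Cal]
Visit Hana; enqueue Dee, Uma → queue [Kai, Yul, Cal, Dee, Uma]
Visit Kai; enqueue Nia, Rex → queue [Yul, Cal, Dee, Uma, Nia, Rex]
Visit Yul; enqueue Fay, Xiu → queue [Cal, Dee, Uma, Nia, Rex, Fay, Xiu]
Visit Cal; enqueue Pia → queue [Dee, Uma, Nia, Rex, Fay, Xiu, Pia]
Visit Dee → queue [Uma, Nia, Rex, Fay, Xiu, Pia]
Visit Uma → queue [Nia, Rex, Fay, Xiu, Pia]
Visit Nia → queue [Rex, Fay, Xiu, Pia]
Visit Rex → queue [Fay, Xiu, Pia]
Visit Fay → queue [Xiu, Pia]
Visit Xiu → queue [Pia]
Visit Pia → queue []

Vic -> Ava -> Hana -> Kai -> Yul -> Cal -> Dee -> Uma -> Nia -> Rex -> Fay -> Xiu -> Pia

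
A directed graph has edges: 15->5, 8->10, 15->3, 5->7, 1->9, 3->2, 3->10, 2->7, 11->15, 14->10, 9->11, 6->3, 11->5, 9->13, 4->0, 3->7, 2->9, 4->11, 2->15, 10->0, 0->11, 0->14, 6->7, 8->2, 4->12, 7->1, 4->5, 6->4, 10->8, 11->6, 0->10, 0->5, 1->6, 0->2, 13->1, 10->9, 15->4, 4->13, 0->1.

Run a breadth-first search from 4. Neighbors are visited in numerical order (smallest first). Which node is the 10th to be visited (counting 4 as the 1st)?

Visit 4; enqueue 0, 5, 11, 12, 13 → queue [0, 5, 11, 12, 13]
Visit 0; enqueue 1, 2, 10, 14 → queue [5, 11, 12, 13, 1, 2, 10, 14]
Visit 5; enqueue 7 → queue [11, 12, 13, 1, 2, 10, 14, 7]
Visit 11; enqueue 6, 15 → queue [12, 13, 1, 2, 10, 14, 7, 6, 15]
Visit 12 → queue [13, 1, 2, 10, 14, 7, 6, 15]
Visit 13 → queue [1, 2, 10, 14, 7, 6, 15]
Visit 1; enqueue 9 → queue [2, 10, 14, 7, 6, 15, 9]
Visit 2 → queue [10, 14, 7, 6, 15, 9]
Visit 10; enqueue 8 → queue [14, 7, 6, 15, 9, 8]
Visit 14 → queue [7, 6, 15, 9, 8]
Visit 7 → queue [6, 15, 9, 8]
Visit 6; enqueue 3 → queue [15, 9, 8, 3]
Visit 15 → queue [9, 8, 3]
Visit 9 → queue [8, 3]
Visit 8 → queue [3]
Visit 3 → queue []

Visit order: 4, 0, 5, 11, 12, 13, 1, 2, 10, 14, 7, 6, 15, 9, 8, 3

14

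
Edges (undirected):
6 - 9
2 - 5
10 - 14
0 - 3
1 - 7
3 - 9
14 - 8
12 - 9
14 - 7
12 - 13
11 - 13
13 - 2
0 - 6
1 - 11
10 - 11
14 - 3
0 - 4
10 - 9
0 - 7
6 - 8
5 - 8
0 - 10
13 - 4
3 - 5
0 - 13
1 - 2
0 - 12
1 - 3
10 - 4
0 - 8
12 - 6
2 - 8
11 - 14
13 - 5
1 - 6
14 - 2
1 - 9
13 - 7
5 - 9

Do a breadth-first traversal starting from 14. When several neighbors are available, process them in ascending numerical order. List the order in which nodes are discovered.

14 → 2 → 3 → 7 → 8 → 10 → 11 → 1 → 5 → 13 → 0 → 9 → 6 → 4 → 12

Visit 14; enqueue 2, 3, 7, 8, 10, 11 → queue [2, 3, 7, 8, 10, 11]
Visit 2; enqueue 1, 5, 13 → queue [3, 7, 8, 10, 11, 1, 5, 13]
Visit 3; enqueue 0, 9 → queue [7, 8, 10, 11, 1, 5, 13, 0, 9]
Visit 7 → queue [8, 10, 11, 1, 5, 13, 0, 9]
Visit 8; enqueue 6 → queue [10, 11, 1, 5, 13, 0, 9, 6]
Visit 10; enqueue 4 → queue [11, 1, 5, 13, 0, 9, 6, 4]
Visit 11 → queue [1, 5, 13, 0, 9, 6, 4]
Visit 1 → queue [5, 13, 0, 9, 6, 4]
Visit 5 → queue [13, 0, 9, 6, 4]
Visit 13; enqueue 12 → queue [0, 9, 6, 4, 12]
Visit 0 → queue [9, 6, 4, 12]
Visit 9 → queue [6, 4, 12]
Visit 6 → queue [4, 12]
Visit 4 → queue [12]
Visit 12 → queue []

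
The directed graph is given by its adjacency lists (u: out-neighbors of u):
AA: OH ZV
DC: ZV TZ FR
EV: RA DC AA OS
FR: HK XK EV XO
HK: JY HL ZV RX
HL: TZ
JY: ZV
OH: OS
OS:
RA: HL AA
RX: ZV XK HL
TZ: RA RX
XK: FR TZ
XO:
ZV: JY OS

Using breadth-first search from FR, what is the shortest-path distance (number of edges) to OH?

3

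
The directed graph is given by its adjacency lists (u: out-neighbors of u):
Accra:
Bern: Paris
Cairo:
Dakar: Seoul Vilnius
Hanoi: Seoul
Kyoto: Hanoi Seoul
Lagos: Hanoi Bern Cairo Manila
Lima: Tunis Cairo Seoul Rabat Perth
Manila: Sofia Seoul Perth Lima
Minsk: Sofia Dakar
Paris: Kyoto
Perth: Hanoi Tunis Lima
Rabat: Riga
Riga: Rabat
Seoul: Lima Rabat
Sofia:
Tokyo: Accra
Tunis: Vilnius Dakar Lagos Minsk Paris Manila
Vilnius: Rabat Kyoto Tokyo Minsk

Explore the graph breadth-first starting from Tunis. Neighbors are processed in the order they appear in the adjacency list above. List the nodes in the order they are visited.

Visit Tunis; enqueue Vilnius, Dakar, Lagos, Minsk, Paris, Manila → queue [Vilnius, Dakar, Lagos, Minsk, Paris, Manila]
Visit Vilnius; enqueue Rabat, Kyoto, Tokyo → queue [Dakar, Lagos, Minsk, Paris, Manila, Rabat, Kyoto, Tokyo]
Visit Dakar; enqueue Seoul → queue [Lagos, Minsk, Paris, Manila, Rabat, Kyoto, Tokyo, Seoul]
Visit Lagos; enqueue Hanoi, Bern, Cairo → queue [Minsk, Paris, Manila, Rabat, Kyoto, Tokyo, Seoul, Hanoi, Bern, Cairo]
Visit Minsk; enqueue Sofia → queue [Paris, Manila, Rabat, Kyoto, Tokyo, Seoul, Hanoi, Bern, Cairo, Sofia]
Visit Paris → queue [Manila, Rabat, Kyoto, Tokyo, Seoul, Hanoi, Bern, Cairo, Sofia]
Visit Manila; enqueue Perth, Lima → queue [Rabat, Kyoto, Tokyo, Seoul, Hanoi, Bern, Cairo, Sofia, Perth, Lima]
Visit Rabat; enqueue Riga → queue [Kyoto, Tokyo, Seoul, Hanoi, Bern, Cairo, Sofia, Perth, Lima, Riga]
Visit Kyoto → queue [Tokyo, Seoul, Hanoi, Bern, Cairo, Sofia, Perth, Lima, Riga]
Visit Tokyo; enqueue Accra → queue [Seoul, Hanoi, Bern, Cairo, Sofia, Perth, Lima, Riga, Accra]
Visit Seoul → queue [Hanoi, Bern, Cairo, Sofia, Perth, Lima, Riga, Accra]
Visit Hanoi → queue [Bern, Cairo, Sofia, Perth, Lima, Riga, Accra]
Visit Bern → queue [Cairo, Sofia, Perth, Lima, Riga, Accra]
Visit Cairo → queue [Sofia, Perth, Lima, Riga, Accra]
Visit Sofia → queue [Perth, Lima, Riga, Accra]
Visit Perth → queue [Lima, Riga, Accra]
Visit Lima → queue [Riga, Accra]
Visit Riga → queue [Accra]
Visit Accra → queue []

Tunis → Vilnius → Dakar → Lagos → Minsk → Paris → Manila → Rabat → Kyoto → Tokyo → Seoul → Hanoi → Bern → Cairo → Sofia → Perth → Lima → Riga → Accra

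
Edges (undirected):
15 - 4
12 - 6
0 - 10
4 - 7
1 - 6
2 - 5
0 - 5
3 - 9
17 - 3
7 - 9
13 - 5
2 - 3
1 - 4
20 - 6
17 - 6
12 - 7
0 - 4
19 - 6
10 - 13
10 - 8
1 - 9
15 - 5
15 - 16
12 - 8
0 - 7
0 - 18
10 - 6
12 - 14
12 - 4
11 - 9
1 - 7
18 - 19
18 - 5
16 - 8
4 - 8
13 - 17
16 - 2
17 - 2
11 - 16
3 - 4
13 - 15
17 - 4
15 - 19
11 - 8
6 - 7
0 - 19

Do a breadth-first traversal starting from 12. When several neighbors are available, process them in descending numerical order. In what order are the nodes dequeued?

12, 14, 8, 7, 6, 4, 16, 11, 10, 9, 1, 0, 20, 19, 17, 15, 3, 2, 13, 18, 5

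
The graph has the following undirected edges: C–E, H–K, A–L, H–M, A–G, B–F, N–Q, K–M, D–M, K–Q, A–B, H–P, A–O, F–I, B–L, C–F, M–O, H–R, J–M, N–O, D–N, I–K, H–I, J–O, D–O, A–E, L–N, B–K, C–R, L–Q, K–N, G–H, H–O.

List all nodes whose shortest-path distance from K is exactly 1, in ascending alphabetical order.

Level 0: K
Level 1: B, H, I, M, N, Q
Level 2: A, D, F, G, J, L, O, P, R
Level 3: C, E

B, H, I, M, N, Q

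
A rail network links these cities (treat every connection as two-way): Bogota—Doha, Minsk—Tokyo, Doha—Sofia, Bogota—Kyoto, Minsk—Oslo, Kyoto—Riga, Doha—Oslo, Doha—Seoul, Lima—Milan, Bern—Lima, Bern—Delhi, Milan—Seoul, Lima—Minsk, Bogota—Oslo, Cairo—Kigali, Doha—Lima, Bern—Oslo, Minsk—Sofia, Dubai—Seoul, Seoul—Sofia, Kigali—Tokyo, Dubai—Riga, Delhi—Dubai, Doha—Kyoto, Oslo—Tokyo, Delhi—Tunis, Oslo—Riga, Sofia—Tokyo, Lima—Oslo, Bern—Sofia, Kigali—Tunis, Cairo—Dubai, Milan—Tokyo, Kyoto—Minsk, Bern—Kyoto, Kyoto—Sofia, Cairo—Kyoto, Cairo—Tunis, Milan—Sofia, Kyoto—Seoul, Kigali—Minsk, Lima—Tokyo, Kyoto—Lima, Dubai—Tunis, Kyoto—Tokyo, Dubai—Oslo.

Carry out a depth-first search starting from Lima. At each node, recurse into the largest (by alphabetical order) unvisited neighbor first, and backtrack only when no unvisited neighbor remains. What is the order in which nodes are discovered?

Lima, Tokyo, Sofia, Seoul, Milan, Kyoto, Riga, Oslo, Minsk, Kigali, Tunis, Dubai, Delhi, Bern, Cairo, Doha, Bogota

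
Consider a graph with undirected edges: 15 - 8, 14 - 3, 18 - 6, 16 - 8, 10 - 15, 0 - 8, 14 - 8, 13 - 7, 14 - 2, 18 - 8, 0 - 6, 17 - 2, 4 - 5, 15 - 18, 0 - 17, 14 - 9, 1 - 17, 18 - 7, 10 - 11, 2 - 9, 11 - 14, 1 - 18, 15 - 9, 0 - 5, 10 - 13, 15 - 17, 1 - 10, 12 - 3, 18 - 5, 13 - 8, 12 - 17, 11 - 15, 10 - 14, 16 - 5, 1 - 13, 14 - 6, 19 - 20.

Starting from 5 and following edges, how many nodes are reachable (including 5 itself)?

BFS from 5 visits: 5, 0, 4, 16, 18, 6, 8, 17, 1, 7, 15, 14, 13, 2, 12, 10, 9, 11, 3
Reachable nodes: 19 of 21 total.

19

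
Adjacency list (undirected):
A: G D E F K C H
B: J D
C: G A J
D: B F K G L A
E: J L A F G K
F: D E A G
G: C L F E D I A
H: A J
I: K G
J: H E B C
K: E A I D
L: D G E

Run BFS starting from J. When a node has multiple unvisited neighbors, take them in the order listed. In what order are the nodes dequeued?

J → H → E → B → C → A → L → F → G → K → D → I

Visit J; enqueue H, E, B, C → queue [H, E, B, C]
Visit H; enqueue A → queue [E, B, C, A]
Visit E; enqueue L, F, G, K → queue [B, C, A, L, F, G, K]
Visit B; enqueue D → queue [C, A, L, F, G, K, D]
Visit C → queue [A, L, F, G, K, D]
Visit A → queue [L, F, G, K, D]
Visit L → queue [F, G, K, D]
Visit F → queue [G, K, D]
Visit G; enqueue I → queue [K, D, I]
Visit K → queue [D, I]
Visit D → queue [I]
Visit I → queue []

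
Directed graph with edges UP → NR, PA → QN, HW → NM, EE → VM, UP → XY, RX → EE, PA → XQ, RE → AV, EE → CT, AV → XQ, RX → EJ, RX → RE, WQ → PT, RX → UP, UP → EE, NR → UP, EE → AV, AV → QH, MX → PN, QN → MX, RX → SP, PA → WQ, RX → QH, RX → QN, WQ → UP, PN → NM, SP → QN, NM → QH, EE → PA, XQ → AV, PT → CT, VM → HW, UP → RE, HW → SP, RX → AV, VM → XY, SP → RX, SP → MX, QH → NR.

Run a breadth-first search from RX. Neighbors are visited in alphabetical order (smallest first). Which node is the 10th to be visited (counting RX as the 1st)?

XQ

Visit RX; enqueue AV, EE, EJ, QH, QN, RE, SP, UP → queue [AV, EE, EJ, QH, QN, RE, SP, UP]
Visit AV; enqueue XQ → queue [EE, EJ, QH, QN, RE, SP, UP, XQ]
Visit EE; enqueue CT, PA, VM → queue [EJ, QH, QN, RE, SP, UP, XQ, CT, PA, VM]
Visit EJ → queue [QH, QN, RE, SP, UP, XQ, CT, PA, VM]
Visit QH; enqueue NR → queue [QN, RE, SP, UP, XQ, CT, PA, VM, NR]
Visit QN; enqueue MX → queue [RE, SP, UP, XQ, CT, PA, VM, NR, MX]
Visit RE → queue [SP, UP, XQ, CT, PA, VM, NR, MX]
Visit SP → queue [UP, XQ, CT, PA, VM, NR, MX]
Visit UP; enqueue XY → queue [XQ, CT, PA, VM, NR, MX, XY]
Visit XQ → queue [CT, PA, VM, NR, MX, XY]
Visit CT → queue [PA, VM, NR, MX, XY]
Visit PA; enqueue WQ → queue [VM, NR, MX, XY, WQ]
Visit VM; enqueue HW → queue [NR, MX, XY, WQ, HW]
Visit NR → queue [MX, XY, WQ, HW]
Visit MX; enqueue PN → queue [XY, WQ, HW, PN]
Visit XY → queue [WQ, HW, PN]
Visit WQ; enqueue PT → queue [HW, PN, PT]
Visit HW; enqueue NM → queue [PN, PT, NM]
Visit PN → queue [PT, NM]
Visit PT → queue [NM]
Visit NM → queue []

Visit order: RX, AV, EE, EJ, QH, QN, RE, SP, UP, XQ, CT, PA, VM, NR, MX, XY, WQ, HW, PN, PT, NM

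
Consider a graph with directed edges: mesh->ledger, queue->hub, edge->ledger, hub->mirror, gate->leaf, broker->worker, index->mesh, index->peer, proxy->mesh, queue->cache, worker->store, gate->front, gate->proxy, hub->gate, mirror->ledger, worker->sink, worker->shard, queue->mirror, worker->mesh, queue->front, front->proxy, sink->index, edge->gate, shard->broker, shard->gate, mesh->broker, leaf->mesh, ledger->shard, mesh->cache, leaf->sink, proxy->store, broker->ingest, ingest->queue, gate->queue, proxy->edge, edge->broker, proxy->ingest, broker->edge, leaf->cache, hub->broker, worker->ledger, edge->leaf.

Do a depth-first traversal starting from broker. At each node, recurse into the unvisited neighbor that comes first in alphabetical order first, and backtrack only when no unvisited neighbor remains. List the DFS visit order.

Visit broker
broker → edge
edge → gate
gate → front
front → proxy
proxy → ingest
ingest → queue
queue → cache
queue → hub
hub → mirror
mirror → ledger
ledger → shard
proxy → mesh
proxy → store
gate → leaf
leaf → sink
sink → index
index → peer
broker → worker

broker → edge → gate → front → proxy → ingest → queue → cache → hub → mirror → ledger → shard → mesh → store → leaf → sink → index → peer → worker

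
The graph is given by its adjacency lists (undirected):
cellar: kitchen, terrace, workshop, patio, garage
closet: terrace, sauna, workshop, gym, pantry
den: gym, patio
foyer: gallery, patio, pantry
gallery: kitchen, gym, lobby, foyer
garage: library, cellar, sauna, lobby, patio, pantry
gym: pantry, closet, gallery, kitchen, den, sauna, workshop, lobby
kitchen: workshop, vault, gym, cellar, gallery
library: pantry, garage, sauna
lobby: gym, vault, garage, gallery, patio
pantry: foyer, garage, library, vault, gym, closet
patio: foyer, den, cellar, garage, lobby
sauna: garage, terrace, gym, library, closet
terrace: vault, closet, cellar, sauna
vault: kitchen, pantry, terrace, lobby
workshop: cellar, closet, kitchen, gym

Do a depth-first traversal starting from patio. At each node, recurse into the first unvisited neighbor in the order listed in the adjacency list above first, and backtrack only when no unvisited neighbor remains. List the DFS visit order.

Visit patio
patio → foyer
foyer → gallery
gallery → kitchen
kitchen → workshop
workshop → cellar
cellar → terrace
terrace → vault
vault → pantry
pantry → garage
garage → library
library → sauna
sauna → gym
gym → closet
gym → den
gym → lobby

patio → foyer → gallery → kitchen → workshop → cellar → terrace → vault → pantry → garage → library → sauna → gym → closet → den → lobby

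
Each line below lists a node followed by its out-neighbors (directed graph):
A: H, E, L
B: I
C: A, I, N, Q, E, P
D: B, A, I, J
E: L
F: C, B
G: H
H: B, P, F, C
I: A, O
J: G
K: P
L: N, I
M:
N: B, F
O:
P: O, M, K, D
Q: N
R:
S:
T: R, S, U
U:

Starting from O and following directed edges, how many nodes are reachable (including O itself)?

BFS from O visits: O
Reachable nodes: 1 of 21 total.

1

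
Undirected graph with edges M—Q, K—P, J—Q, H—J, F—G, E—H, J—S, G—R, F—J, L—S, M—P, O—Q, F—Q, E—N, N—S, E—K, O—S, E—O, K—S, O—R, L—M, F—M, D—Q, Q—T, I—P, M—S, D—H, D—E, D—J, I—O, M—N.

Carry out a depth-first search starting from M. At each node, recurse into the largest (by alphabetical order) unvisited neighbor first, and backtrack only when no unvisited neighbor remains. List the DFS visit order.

M, S, O, R, G, F, Q, T, J, H, E, N, K, P, I, D, L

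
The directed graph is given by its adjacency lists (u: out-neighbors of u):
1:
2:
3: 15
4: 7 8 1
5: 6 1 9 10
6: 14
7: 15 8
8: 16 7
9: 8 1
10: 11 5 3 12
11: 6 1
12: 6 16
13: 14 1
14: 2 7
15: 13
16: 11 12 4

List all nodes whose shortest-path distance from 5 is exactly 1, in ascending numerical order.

Level 0: 5
Level 1: 1, 6, 9, 10
Level 2: 3, 8, 11, 12, 14
Level 3: 2, 7, 15, 16
Level 4: 4, 13

1, 6, 9, 10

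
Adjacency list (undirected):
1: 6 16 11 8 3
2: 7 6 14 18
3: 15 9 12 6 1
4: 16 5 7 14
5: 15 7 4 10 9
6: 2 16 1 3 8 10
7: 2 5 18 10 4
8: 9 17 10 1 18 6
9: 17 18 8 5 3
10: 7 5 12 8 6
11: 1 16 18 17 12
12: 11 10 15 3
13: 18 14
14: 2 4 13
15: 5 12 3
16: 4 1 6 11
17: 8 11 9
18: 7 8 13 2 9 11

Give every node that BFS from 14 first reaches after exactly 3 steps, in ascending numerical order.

Level 0: 14
Level 1: 2, 4, 13
Level 2: 5, 6, 7, 16, 18
Level 3: 1, 3, 8, 9, 10, 11, 15
Level 4: 12, 17

1, 3, 8, 9, 10, 11, 15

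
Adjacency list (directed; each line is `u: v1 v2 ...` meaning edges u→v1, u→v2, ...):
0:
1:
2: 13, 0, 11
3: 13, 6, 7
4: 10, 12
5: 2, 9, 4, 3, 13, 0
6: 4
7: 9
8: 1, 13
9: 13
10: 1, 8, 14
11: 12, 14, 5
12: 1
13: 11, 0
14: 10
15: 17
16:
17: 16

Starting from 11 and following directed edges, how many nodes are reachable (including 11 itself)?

BFS from 11 visits: 11, 12, 14, 5, 1, 10, 2, 9, 4, 3, 13, 0, 8, 6, 7
Reachable nodes: 15 of 18 total.

15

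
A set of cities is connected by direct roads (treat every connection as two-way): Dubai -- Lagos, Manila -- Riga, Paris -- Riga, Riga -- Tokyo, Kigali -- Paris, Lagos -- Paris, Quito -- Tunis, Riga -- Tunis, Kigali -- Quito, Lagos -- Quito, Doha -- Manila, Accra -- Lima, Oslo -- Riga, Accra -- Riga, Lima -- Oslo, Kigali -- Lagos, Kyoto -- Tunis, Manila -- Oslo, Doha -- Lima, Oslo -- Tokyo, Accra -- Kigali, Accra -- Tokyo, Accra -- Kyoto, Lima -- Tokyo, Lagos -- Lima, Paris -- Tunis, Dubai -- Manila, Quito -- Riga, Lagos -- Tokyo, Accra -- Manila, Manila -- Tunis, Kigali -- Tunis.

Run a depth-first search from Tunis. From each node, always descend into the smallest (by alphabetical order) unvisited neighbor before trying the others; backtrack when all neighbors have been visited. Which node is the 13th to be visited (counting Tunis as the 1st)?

Visit Tunis
Tunis → Kigali
Kigali → Accra
Accra → Kyoto
Accra → Lima
Lima → Doha
Doha → Manila
Manila → Dubai
Dubai → Lagos
Lagos → Paris
Paris → Riga
Riga → Oslo
Oslo → Tokyo
Riga → Quito

Visit order: Tunis, Kigali, Accra, Kyoto, Lima, Doha, Manila, Dubai, Lagos, Paris, Riga, Oslo, Tokyo, Quito

Tokyo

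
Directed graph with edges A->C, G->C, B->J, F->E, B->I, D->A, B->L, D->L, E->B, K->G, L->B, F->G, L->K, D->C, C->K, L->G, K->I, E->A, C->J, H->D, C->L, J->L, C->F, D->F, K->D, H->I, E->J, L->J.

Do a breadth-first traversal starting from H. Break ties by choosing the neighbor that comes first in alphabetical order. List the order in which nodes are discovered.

H -> D -> I -> A -> C -> F -> L -> J -> K -> E -> G -> B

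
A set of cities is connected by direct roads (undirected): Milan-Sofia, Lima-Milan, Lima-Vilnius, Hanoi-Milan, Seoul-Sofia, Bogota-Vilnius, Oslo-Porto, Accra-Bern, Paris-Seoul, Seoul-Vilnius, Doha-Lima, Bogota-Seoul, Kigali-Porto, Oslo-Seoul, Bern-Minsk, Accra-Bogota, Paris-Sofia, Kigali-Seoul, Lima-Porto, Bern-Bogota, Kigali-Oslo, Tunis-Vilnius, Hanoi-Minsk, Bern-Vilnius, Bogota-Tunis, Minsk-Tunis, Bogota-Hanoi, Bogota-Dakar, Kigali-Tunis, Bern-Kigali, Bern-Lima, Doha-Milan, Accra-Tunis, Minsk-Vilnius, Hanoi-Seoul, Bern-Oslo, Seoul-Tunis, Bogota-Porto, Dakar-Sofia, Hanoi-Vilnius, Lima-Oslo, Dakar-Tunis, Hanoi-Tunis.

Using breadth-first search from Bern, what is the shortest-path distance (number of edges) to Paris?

3

Level 0: Bern
Level 1: Accra, Bogota, Kigali, Lima, Minsk, Oslo, Vilnius
Level 2: Dakar, Doha, Hanoi, Milan, Porto, Seoul, Tunis
Level 3: Paris, Sofia
Paris first appears at level 3.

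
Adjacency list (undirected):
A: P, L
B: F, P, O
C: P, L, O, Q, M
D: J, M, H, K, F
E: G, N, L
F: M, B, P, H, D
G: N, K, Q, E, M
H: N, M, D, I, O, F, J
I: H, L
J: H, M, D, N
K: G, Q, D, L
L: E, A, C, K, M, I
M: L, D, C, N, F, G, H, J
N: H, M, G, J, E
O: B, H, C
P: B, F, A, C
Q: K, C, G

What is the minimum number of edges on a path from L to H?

Level 0: L
Level 1: A, C, E, I, K, M
Level 2: D, F, G, H, J, N, O, P, Q
Level 3: B
H first appears at level 2.

2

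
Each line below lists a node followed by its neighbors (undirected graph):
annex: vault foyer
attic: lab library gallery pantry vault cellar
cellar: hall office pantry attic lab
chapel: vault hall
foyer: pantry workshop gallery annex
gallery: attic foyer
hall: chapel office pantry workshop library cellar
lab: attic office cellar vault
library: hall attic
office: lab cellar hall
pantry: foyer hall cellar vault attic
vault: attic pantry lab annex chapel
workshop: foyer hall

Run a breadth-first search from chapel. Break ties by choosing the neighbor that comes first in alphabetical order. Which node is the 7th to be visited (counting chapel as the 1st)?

pantry

Visit chapel; enqueue hall, vault → queue [hall, vault]
Visit hall; enqueue cellar, library, office, pantry, workshop → queue [vault, cellar, library, office, pantry, workshop]
Visit vault; enqueue annex, attic, lab → queue [cellar, library, office, pantry, workshop, annex, attic, lab]
Visit cellar → queue [library, office, pantry, workshop, annex, attic, lab]
Visit library → queue [office, pantry, workshop, annex, attic, lab]
Visit office → queue [pantry, workshop, annex, attic, lab]
Visit pantry; enqueue foyer → queue [workshop, annex, attic, lab, foyer]
Visit workshop → queue [annex, attic, lab, foyer]
Visit annex → queue [attic, lab, foyer]
Visit attic; enqueue gallery → queue [lab, foyer, gallery]
Visit lab → queue [foyer, gallery]
Visit foyer → queue [gallery]
Visit gallery → queue []

Visit order: chapel, hall, vault, cellar, library, office, pantry, workshop, annex, attic, lab, foyer, gallery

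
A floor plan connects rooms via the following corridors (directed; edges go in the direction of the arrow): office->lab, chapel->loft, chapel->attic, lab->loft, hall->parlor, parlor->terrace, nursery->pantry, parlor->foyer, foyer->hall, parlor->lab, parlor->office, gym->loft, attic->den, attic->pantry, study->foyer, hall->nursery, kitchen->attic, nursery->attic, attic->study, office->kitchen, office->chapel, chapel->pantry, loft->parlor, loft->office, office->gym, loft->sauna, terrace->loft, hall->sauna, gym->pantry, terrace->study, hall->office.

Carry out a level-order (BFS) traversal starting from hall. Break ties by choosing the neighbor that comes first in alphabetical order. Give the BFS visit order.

hall, nursery, office, parlor, sauna, attic, pantry, chapel, gym, kitchen, lab, foyer, terrace, den, study, loft

Visit hall; enqueue nursery, office, parlor, sauna → queue [nursery, office, parlor, sauna]
Visit nursery; enqueue attic, pantry → queue [office, parlor, sauna, attic, pantry]
Visit office; enqueue chapel, gym, kitchen, lab → queue [parlor, sauna, attic, pantry, chapel, gym, kitchen, lab]
Visit parlor; enqueue foyer, terrace → queue [sauna, attic, pantry, chapel, gym, kitchen, lab, foyer, terrace]
Visit sauna → queue [attic, pantry, chapel, gym, kitchen, lab, foyer, terrace]
Visit attic; enqueue den, study → queue [pantry, chapel, gym, kitchen, lab, foyer, terrace, den, study]
Visit pantry → queue [chapel, gym, kitchen, lab, foyer, terrace, den, study]
Visit chapel; enqueue loft → queue [gym, kitchen, lab, foyer, terrace, den, study, loft]
Visit gym → queue [kitchen, lab, foyer, terrace, den, study, loft]
Visit kitchen → queue [lab, foyer, terrace, den, study, loft]
Visit lab → queue [foyer, terrace, den, study, loft]
Visit foyer → queue [terrace, den, study, loft]
Visit terrace → queue [den, study, loft]
Visit den → queue [study, loft]
Visit study → queue [loft]
Visit loft → queue []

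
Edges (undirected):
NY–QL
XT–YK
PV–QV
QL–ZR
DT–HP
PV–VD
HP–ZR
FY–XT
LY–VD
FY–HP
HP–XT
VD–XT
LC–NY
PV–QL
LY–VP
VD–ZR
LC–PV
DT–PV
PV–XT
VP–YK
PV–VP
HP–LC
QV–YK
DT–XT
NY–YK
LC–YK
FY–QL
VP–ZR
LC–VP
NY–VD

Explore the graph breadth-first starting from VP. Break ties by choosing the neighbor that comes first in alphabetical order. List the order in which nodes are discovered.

Visit VP; enqueue LC, LY, PV, YK, ZR → queue [LC, LY, PV, YK, ZR]
Visit LC; enqueue HP, NY → queue [LY, PV, YK, ZR, HP, NY]
Visit LY; enqueue VD → queue [PV, YK, ZR, HP, NY, VD]
Visit PV; enqueue DT, QL, QV, XT → queue [YK, ZR, HP, NY, VD, DT, QL, QV, XT]
Visit YK → queue [ZR, HP, NY, VD, DT, QL, QV, XT]
Visit ZR → queue [HP, NY, VD, DT, QL, QV, XT]
Visit HP; enqueue FY → queue [NY, VD, DT, QL, QV, XT, FY]
Visit NY → queue [VD, DT, QL, QV, XT, FY]
Visit VD → queue [DT, QL, QV, XT, FY]
Visit DT → queue [QL, QV, XT, FY]
Visit QL → queue [QV, XT, FY]
Visit QV → queue [XT, FY]
Visit XT → queue [FY]
Visit FY → queue []

VP → LC → LY → PV → YK → ZR → HP → NY → VD → DT → QL → QV → XT → FY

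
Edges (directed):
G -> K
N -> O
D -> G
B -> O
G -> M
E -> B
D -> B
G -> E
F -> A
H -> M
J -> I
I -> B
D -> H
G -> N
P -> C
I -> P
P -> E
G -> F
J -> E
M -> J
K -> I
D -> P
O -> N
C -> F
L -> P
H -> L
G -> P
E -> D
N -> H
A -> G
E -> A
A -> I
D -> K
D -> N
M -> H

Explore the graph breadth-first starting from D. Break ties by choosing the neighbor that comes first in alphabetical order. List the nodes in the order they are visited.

Visit D; enqueue B, G, H, K, N, P → queue [B, G, H, K, N, P]
Visit B; enqueue O → queue [G, H, K, N, P, O]
Visit G; enqueue E, F, M → queue [H, K, N, P, O, E, F, M]
Visit H; enqueue L → queue [K, N, P, O, E, F, M, L]
Visit K; enqueue I → queue [N, P, O, E, F, M, L, I]
Visit N → queue [P, O, E, F, M, L, I]
Visit P; enqueue C → queue [O, E, F, M, L, I, C]
Visit O → queue [E, F, M, L, I, C]
Visit E; enqueue A → queue [F, M, L, I, C, A]
Visit F → queue [M, L, I, C, A]
Visit M; enqueue J → queue [L, I, C, A, J]
Visit L → queue [I, C, A, J]
Visit I → queue [C, A, J]
Visit C → queue [A, J]
Visit A → queue [J]
Visit J → queue []

D B G H K N P O E F M L I C A J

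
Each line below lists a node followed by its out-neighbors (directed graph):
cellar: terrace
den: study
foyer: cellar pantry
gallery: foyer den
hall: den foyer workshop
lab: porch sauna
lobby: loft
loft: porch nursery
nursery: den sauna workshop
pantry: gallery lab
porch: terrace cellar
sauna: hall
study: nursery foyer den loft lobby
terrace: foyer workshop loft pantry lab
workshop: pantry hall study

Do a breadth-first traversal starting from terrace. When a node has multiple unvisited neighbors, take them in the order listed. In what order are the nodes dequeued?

terrace -> foyer -> workshop -> loft -> pantry -> lab -> cellar -> hall -> study -> porch -> nursery -> gallery -> sauna -> den -> lobby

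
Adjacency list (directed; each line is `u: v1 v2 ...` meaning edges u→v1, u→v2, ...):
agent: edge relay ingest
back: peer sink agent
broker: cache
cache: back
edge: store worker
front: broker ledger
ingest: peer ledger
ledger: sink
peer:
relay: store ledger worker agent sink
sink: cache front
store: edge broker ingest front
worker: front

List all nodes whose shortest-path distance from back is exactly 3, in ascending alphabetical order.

broker, ledger, store, worker

Level 0: back
Level 1: agent, peer, sink
Level 2: cache, edge, front, ingest, relay
Level 3: broker, ledger, store, worker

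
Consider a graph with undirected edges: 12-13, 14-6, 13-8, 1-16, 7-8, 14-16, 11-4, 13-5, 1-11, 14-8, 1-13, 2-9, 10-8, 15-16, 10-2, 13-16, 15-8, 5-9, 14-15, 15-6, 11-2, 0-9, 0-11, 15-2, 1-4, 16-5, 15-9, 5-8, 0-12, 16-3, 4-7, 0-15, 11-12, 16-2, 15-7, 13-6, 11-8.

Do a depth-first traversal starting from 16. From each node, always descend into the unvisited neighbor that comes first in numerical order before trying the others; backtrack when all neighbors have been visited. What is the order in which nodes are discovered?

16 → 1 → 4 → 7 → 8 → 5 → 9 → 0 → 11 → 2 → 10 → 15 → 6 → 13 → 12 → 14 → 3

Visit 16
16 → 1
1 → 4
4 → 7
7 → 8
8 → 5
5 → 9
9 → 0
0 → 11
11 → 2
2 → 10
2 → 15
15 → 6
6 → 13
13 → 12
6 → 14
16 → 3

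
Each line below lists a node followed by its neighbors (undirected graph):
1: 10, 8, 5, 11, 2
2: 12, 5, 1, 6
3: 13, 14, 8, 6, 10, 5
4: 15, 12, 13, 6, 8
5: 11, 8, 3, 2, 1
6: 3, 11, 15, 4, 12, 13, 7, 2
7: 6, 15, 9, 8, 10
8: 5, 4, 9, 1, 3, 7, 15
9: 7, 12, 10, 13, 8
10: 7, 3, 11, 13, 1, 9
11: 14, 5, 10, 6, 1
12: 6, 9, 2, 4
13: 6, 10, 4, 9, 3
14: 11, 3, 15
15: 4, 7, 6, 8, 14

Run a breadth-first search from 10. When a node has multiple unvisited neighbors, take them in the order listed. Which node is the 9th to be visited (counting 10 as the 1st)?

15

Visit 10; enqueue 7, 3, 11, 13, 1, 9 → queue [7, 3, 11, 13, 1, 9]
Visit 7; enqueue 6, 15, 8 → queue [3, 11, 13, 1, 9, 6, 15, 8]
Visit 3; enqueue 14, 5 → queue [11, 13, 1, 9, 6, 15, 8, 14, 5]
Visit 11 → queue [13, 1, 9, 6, 15, 8, 14, 5]
Visit 13; enqueue 4 → queue [1, 9, 6, 15, 8, 14, 5, 4]
Visit 1; enqueue 2 → queue [9, 6, 15, 8, 14, 5, 4, 2]
Visit 9; enqueue 12 → queue [6, 15, 8, 14, 5, 4, 2, 12]
Visit 6 → queue [15, 8, 14, 5, 4, 2, 12]
Visit 15 → queue [8, 14, 5, 4, 2, 12]
Visit 8 → queue [14, 5, 4, 2, 12]
Visit 14 → queue [5, 4, 2, 12]
Visit 5 → queue [4, 2, 12]
Visit 4 → queue [2, 12]
Visit 2 → queue [12]
Visit 12 → queue []

Visit order: 10, 7, 3, 11, 13, 1, 9, 6, 15, 8, 14, 5, 4, 2, 12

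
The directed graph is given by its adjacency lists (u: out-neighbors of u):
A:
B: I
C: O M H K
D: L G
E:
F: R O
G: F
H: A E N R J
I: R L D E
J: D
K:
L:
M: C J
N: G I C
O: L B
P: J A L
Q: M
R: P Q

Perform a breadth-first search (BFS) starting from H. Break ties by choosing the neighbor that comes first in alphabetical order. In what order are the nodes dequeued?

H A E J N R D C G I P Q L K M O F B

Visit H; enqueue A, E, J, N, R → queue [A, E, J, N, R]
Visit A → queue [E, J, N, R]
Visit E → queue [J, N, R]
Visit J; enqueue D → queue [N, R, D]
Visit N; enqueue C, G, I → queue [R, D, C, G, I]
Visit R; enqueue P, Q → queue [D, C, G, I, P, Q]
Visit D; enqueue L → queue [C, G, I, P, Q, L]
Visit C; enqueue K, M, O → queue [G, I, P, Q, L, K, M, O]
Visit G; enqueue F → queue [I, P, Q, L, K, M, O, F]
Visit I → queue [P, Q, L, K, M, O, F]
Visit P → queue [Q, L, K, M, O, F]
Visit Q → queue [L, K, M, O, F]
Visit L → queue [K, M, O, F]
Visit K → queue [M, O, F]
Visit M → queue [O, F]
Visit O; enqueue B → queue [F, B]
Visit F → queue [B]
Visit B → queue []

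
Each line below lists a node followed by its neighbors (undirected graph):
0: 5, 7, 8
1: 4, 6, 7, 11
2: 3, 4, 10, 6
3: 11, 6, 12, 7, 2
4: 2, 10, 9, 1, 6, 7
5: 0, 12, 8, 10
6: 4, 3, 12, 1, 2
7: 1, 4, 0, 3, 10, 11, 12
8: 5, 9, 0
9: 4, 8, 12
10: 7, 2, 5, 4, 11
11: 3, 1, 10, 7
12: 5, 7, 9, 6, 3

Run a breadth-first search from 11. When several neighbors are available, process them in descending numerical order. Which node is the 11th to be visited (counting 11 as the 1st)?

6

Visit 11; enqueue 10, 7, 3, 1 → queue [10, 7, 3, 1]
Visit 10; enqueue 5, 4, 2 → queue [7, 3, 1, 5, 4, 2]
Visit 7; enqueue 12, 0 → queue [3, 1, 5, 4, 2, 12, 0]
Visit 3; enqueue 6 → queue [1, 5, 4, 2, 12, 0, 6]
Visit 1 → queue [5, 4, 2, 12, 0, 6]
Visit 5; enqueue 8 → queue [4, 2, 12, 0, 6, 8]
Visit 4; enqueue 9 → queue [2, 12, 0, 6, 8, 9]
Visit 2 → queue [12, 0, 6, 8, 9]
Visit 12 → queue [0, 6, 8, 9]
Visit 0 → queue [6, 8, 9]
Visit 6 → queue [8, 9]
Visit 8 → queue [9]
Visit 9 → queue []

Visit order: 11, 10, 7, 3, 1, 5, 4, 2, 12, 0, 6, 8, 9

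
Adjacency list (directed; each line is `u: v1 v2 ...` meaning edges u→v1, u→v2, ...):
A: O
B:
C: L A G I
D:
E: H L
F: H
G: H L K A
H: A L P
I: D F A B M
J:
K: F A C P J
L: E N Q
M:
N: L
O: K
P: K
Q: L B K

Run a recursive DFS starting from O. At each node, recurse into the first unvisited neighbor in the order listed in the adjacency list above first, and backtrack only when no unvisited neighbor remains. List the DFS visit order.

Visit O
O → K
K → F
F → H
H → A
H → L
L → E
L → N
L → Q
Q → B
H → P
K → C
C → G
C → I
I → D
I → M
K → J

O → K → F → H → A → L → E → N → Q → B → P → C → G → I → D → M → J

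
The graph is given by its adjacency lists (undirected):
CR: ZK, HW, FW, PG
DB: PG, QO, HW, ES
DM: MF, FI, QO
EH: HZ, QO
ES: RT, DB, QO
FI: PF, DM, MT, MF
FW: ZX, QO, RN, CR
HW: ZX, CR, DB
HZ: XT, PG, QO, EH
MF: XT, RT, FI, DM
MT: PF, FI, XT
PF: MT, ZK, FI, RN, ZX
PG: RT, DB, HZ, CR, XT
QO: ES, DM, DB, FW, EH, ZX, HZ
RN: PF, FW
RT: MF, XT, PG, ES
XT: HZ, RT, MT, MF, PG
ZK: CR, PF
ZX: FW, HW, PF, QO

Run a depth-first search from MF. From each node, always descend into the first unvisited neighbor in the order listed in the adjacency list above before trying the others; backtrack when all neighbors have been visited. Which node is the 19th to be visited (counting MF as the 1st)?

EH

Visit MF
MF → XT
XT → HZ
HZ → PG
PG → RT
RT → ES
ES → DB
DB → QO
QO → DM
DM → FI
FI → PF
PF → MT
PF → ZK
ZK → CR
CR → HW
HW → ZX
ZX → FW
FW → RN
QO → EH

Visit order: MF, XT, HZ, PG, RT, ES, DB, QO, DM, FI, PF, MT, ZK, CR, HW, ZX, FW, RN, EH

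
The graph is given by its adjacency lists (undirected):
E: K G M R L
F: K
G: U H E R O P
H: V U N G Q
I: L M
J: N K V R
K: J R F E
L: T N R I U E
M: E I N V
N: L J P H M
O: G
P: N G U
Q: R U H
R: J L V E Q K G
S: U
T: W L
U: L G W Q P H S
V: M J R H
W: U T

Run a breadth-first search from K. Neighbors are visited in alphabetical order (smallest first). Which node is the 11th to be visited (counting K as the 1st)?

Visit K; enqueue E, F, J, R → queue [E, F, J, R]
Visit E; enqueue G, L, M → queue [F, J, R, G, L, M]
Visit F → queue [J, R, G, L, M]
Visit J; enqueue N, V → queue [R, G, L, M, N, V]
Visit R; enqueue Q → queue [G, L, M, N, V, Q]
Visit G; enqueue H, O, P, U → queue [L, M, N, V, Q, H, O, P, U]
Visit L; enqueue I, T → queue [M, N, V, Q, H, O, P, U, I, T]
Visit M → queue [N, V, Q, H, O, P, U, I, T]
Visit N → queue [V, Q, H, O, P, U, I, T]
Visit V → queue [Q, H, O, P, U, I, T]
Visit Q → queue [H, O, P, U, I, T]
Visit H → queue [O, P, U, I, T]
Visit O → queue [P, U, I, T]
Visit P → queue [U, I, T]
Visit U; enqueue S, W → queue [I, T, S, W]
Visit I → queue [T, S, W]
Visit T → queue [S, W]
Visit S → queue [W]
Visit W → queue []

Visit order: K, E, F, J, R, G, L, M, N, V, Q, H, O, P, U, I, T, S, W

Q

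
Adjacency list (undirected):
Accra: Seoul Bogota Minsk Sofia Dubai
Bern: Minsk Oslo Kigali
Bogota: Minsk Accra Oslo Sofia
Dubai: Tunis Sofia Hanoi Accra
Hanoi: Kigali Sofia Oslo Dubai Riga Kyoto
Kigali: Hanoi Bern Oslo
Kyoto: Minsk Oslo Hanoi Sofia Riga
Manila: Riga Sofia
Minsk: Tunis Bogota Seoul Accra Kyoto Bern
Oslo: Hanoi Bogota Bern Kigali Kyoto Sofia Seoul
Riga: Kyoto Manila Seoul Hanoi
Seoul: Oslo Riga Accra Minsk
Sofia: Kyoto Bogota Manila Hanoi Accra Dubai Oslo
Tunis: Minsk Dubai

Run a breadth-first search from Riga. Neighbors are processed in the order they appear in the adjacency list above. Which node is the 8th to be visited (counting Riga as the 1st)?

Visit Riga; enqueue Kyoto, Manila, Seoul, Hanoi → queue [Kyoto, Manila, Seoul, Hanoi]
Visit Kyoto; enqueue Minsk, Oslo, Sofia → queue [Manila, Seoul, Hanoi, Minsk, Oslo, Sofia]
Visit Manila → queue [Seoul, Hanoi, Minsk, Oslo, Sofia]
Visit Seoul; enqueue Accra → queue [Hanoi, Minsk, Oslo, Sofia, Accra]
Visit Hanoi; enqueue Kigali, Dubai → queue [Minsk, Oslo, Sofia, Accra, Kigali, Dubai]
Visit Minsk; enqueue Tunis, Bogota, Bern → queue [Oslo, Sofia, Accra, Kigali, Dubai, Tunis, Bogota, Bern]
Visit Oslo → queue [Sofia, Accra, Kigali, Dubai, Tunis, Bogota, Bern]
Visit Sofia → queue [Accra, Kigali, Dubai, Tunis, Bogota, Bern]
Visit Accra → queue [Kigali, Dubai, Tunis, Bogota, Bern]
Visit Kigali → queue [Dubai, Tunis, Bogota, Bern]
Visit Dubai → queue [Tunis, Bogota, Bern]
Visit Tunis → queue [Bogota, Bern]
Visit Bogota → queue [Bern]
Visit Bern → queue []

Visit order: Riga, Kyoto, Manila, Seoul, Hanoi, Minsk, Oslo, Sofia, Accra, Kigali, Dubai, Tunis, Bogota, Bern

Sofia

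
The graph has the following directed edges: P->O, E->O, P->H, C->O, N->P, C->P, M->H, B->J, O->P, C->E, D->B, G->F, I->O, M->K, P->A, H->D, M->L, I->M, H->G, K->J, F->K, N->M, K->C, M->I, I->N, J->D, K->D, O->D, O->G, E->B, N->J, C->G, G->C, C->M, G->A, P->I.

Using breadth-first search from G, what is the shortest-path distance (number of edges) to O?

2

Level 0: G
Level 1: A, C, F
Level 2: E, K, M, O, P
Level 3: B, D, H, I, J, L
Level 4: N
O first appears at level 2.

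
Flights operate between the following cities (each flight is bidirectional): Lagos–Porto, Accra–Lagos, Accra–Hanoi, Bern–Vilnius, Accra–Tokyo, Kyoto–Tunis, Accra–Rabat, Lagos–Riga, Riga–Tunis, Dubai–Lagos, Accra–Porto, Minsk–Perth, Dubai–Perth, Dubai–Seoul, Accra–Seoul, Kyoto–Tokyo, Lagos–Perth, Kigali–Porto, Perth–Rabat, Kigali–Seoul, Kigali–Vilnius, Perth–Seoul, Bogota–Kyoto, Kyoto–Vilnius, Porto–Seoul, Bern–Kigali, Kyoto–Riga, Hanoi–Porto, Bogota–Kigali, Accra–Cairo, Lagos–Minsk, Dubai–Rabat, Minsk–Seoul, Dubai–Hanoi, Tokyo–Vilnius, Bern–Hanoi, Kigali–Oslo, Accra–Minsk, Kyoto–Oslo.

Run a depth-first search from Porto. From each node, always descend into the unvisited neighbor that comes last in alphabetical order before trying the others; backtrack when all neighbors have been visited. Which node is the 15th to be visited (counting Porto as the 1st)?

Visit Porto
Porto → Seoul
Seoul → Perth
Perth → Rabat
Rabat → Dubai
Dubai → Lagos
Lagos → Riga
Riga → Tunis
Tunis → Kyoto
Kyoto → Vilnius
Vilnius → Tokyo
Tokyo → Accra
Accra → Minsk
Accra → Hanoi
Hanoi → Bern
Bern → Kigali
Kigali → Oslo
Kigali → Bogota
Accra → Cairo

Visit order: Porto, Seoul, Perth, Rabat, Dubai, Lagos, Riga, Tunis, Kyoto, Vilnius, Tokyo, Accra, Minsk, Hanoi, Bern, Kigali, Oslo, Bogota, Cairo

Bern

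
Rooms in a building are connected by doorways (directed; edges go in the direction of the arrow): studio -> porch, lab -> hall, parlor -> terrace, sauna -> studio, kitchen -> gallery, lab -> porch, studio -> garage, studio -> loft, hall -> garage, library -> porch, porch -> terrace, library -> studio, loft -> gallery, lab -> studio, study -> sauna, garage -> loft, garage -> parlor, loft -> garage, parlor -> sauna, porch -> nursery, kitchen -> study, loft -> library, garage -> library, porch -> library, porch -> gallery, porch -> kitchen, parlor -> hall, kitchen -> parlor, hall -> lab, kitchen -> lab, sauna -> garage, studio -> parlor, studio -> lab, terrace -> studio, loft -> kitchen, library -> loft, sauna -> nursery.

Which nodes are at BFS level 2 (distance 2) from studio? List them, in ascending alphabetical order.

Level 0: studio
Level 1: garage, lab, loft, parlor, porch
Level 2: gallery, hall, kitchen, library, nursery, sauna, terrace
Level 3: study

gallery, hall, kitchen, library, nursery, sauna, terrace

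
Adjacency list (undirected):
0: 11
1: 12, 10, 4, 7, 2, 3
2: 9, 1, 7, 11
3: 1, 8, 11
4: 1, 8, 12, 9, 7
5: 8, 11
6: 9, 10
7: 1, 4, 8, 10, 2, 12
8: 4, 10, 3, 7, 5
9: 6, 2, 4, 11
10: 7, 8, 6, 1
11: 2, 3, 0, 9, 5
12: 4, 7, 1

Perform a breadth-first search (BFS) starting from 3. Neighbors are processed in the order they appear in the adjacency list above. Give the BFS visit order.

3, 1, 8, 11, 12, 10, 4, 7, 2, 5, 0, 9, 6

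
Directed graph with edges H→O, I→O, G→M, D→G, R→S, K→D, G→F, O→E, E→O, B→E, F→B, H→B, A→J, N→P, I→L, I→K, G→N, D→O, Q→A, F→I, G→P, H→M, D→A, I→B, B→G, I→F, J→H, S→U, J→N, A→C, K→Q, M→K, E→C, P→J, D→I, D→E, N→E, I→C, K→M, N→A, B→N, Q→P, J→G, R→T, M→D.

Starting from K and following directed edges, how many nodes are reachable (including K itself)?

17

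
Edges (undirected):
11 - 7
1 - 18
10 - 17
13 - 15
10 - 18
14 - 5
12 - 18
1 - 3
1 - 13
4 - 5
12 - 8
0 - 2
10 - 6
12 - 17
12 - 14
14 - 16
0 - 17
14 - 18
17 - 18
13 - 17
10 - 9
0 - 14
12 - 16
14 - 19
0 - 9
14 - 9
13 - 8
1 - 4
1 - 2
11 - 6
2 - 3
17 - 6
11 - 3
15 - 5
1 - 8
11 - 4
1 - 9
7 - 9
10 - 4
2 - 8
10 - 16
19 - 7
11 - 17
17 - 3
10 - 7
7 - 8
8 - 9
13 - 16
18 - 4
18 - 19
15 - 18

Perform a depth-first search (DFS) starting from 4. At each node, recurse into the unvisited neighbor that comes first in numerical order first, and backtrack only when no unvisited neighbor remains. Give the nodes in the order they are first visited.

4, 1, 2, 0, 9, 7, 8, 12, 14, 5, 15, 13, 16, 10, 6, 11, 3, 17, 18, 19

Visit 4
4 → 1
1 → 2
2 → 0
0 → 9
9 → 7
7 → 8
8 → 12
12 → 14
14 → 5
5 → 15
15 → 13
13 → 16
16 → 10
10 → 6
6 → 11
11 → 3
3 → 17
17 → 18
18 → 19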